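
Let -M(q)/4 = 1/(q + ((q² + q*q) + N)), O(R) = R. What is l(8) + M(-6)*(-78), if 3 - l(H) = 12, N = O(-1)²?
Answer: -291/67 ≈ -4.3433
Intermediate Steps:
N = 1 (N = (-1)² = 1)
l(H) = -9 (l(H) = 3 - 1*12 = 3 - 12 = -9)
M(q) = -4/(1 + q + 2*q²) (M(q) = -4/(q + ((q² + q*q) + 1)) = -4/(q + ((q² + q²) + 1)) = -4/(q + (2*q² + 1)) = -4/(q + (1 + 2*q²)) = -4/(1 + q + 2*q²))
l(8) + M(-6)*(-78) = -9 - 4/(1 - 6 + 2*(-6)²)*(-78) = -9 - 4/(1 - 6 + 2*36)*(-78) = -9 - 4/(1 - 6 + 72)*(-78) = -9 - 4/67*(-78) = -9 + 312/67 = -291/67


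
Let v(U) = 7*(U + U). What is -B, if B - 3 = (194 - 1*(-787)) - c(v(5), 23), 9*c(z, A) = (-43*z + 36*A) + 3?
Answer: -11035/9 ≈ -1226.1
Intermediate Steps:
v(U) = 14*U (v(U) = 7*(2*U) = 14*U)
c(z, A) = ⅓ + 4*A - 43*z/9 (c(z, A) = ((-43*z + 36*A) + 3)/9 = (3 - 43*z + 36*A)/9 = ⅓ + 4*A - 43*z/9)
B = 11035/9 (B = 3 + ((194 - 1*(-787)) - (⅓ + 4*23 - 602*5/9)) = 3 + ((194 + 787) - (⅓ + 92 - 43/9*70)) = 3 + (981 - (⅓ + 92 - 3010/9)) = 3 + (981 - 1*(-2179/9)) = 3 + (981 + 2179/9) = 3 + 11008/9 = 11035/9 ≈ 1226.1)
-B = -1*11035/9 = -11035/9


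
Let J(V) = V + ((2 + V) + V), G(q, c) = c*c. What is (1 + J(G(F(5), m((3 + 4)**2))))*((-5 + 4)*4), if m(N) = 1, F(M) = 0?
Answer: -24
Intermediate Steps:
G(q, c) = c**2
J(V) = 2 + 3*V (J(V) = V + (2 + 2*V) = 2 + 3*V)
(1 + J(G(F(5), m((3 + 4)**2))))*((-5 + 4)*4) = (1 + (2 + 3*1**2))*((-5 + 4)*4) = (1 + (2 + 3*1))*(-1*4) = (1 + (2 + 3))*(-4) = (1 + 5)*(-4) = 6*(-4) = -24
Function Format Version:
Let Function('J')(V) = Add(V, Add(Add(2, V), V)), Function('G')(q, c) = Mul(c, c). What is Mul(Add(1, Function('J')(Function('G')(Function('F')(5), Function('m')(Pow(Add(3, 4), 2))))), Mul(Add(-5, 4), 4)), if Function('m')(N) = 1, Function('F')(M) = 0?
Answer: -24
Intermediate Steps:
Function('G')(q, c) = Pow(c, 2)
Function('J')(V) = Add(2, Mul(3, V)) (Function('J')(V) = Add(V, Add(2, Mul(2, V))) = Add(2, Mul(3, V)))
Mul(Add(1, Function('J')(Function('G')(Function('F')(5), Function('m')(Pow(Add(3, 4), 2))))), Mul(Add(-5, 4), 4)) = Mul(Add(1, Add(2, Mul(3, Pow(1, 2)))), Mul(Add(-5, 4), 4)) = Mul(Add(1, Add(2, Mul(3, 1))), Mul(-1, 4)) = Mul(Add(1, Add(2, 3)), -4) = Mul(Add(1, 5), -4) = Mul(6, -4) = -24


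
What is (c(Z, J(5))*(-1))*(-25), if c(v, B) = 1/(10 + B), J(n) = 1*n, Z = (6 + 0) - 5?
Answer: 5/3 ≈ 1.6667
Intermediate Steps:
Z = 1 (Z = 6 - 5 = 1)
J(n) = n
(c(Z, J(5))*(-1))*(-25) = (-1/(10 + 5))*(-25) = (-1/15)*(-25) = ((1/15)*(-1))*(-25) = -1/15*(-25) = 5/3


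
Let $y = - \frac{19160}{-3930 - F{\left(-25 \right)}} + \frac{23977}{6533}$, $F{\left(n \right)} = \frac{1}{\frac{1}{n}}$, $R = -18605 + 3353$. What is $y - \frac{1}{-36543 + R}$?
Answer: $\frac{2266579837208}{264272230035} \approx 8.5767$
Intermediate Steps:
$R = -15252$
$F{\left(n \right)} = n$
$y = \frac{43760493}{5102273}$ ($y = - \frac{19160}{-3930 - -25} + \frac{23977}{6533} = - \frac{19160}{-3930 + 25} + 23977 \cdot \frac{1}{6533} = - \frac{19160}{-3905} + \frac{23977}{6533} = \left(-19160\right) \left(- \frac{1}{3905}\right) + \frac{23977}{6533} = \frac{3832}{781} + \frac{23977}{6533} = \frac{43760493}{5102273} \approx 8.5767$)
$y - \frac{1}{-36543 + R} = \frac{43760493}{5102273} - \frac{1}{-36543 - 15252} = \frac{43760493}{5102273} - \frac{1}{-51795} = \frac{43760493}{5102273} - - \frac{1}{51795} = \frac{43760493}{5102273} + \frac{1}{51795} = \frac{2266579837208}{264272230035}$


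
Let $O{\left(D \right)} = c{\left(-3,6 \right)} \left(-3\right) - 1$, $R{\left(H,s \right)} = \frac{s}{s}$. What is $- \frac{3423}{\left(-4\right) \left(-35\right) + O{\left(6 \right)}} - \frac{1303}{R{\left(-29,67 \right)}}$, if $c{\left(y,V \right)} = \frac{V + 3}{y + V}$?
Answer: $- \frac{172813}{130} \approx -1329.3$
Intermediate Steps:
$c{\left(y,V \right)} = \frac{3 + V}{V + y}$
$R{\left(H,s \right)} = 1$
$O{\left(D \right)} = -10$ ($O{\left(D \right)} = \frac{3 + 6}{6 - 3} \left(-3\right) - 1 = \frac{1}{3} \cdot 9 \left(-3\right) - 1 = 3 \left(-3\right) - 1 = -9 - 1 = -10$)
$- \frac{3423}{\left(-4\right) \left(-35\right) + O{\left(6 \right)}} - \frac{1303}{R{\left(-29,67 \right)}} = - \frac{3423}{\left(-4\right) \left(-35\right) - 10} - \frac{1303}{1} = - \frac{3423}{140 - 10} - 1303 = - \frac{3423}{130} - 1303 = - \frac{172813}{130}$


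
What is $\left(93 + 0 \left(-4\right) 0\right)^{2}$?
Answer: $8649$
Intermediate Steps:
$\left(93 + 0 \left(-4\right) 0\right)^{2} = \left(93 + 0 \cdot 0\right)^{2} = \left(93 + 0\right)^{2} = 93^{2} = 8649$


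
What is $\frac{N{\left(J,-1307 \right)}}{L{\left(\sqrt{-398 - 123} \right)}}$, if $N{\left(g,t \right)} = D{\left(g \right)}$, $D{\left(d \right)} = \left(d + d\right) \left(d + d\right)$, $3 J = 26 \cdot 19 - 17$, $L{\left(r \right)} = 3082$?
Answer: $\frac{50562}{1541} \approx 32.811$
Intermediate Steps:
$J = 159$ ($J = \frac{26 \cdot 19 - 17}{3} = \frac{494 - 17}{3} = \frac{1}{3} \cdot 477 = 159$)
$D{\left(d \right)} = 4 d^{2}$ ($D{\left(d \right)} = 2 d 2 d = 4 d^{2}$)
$N{\left(g,t \right)} = 4 g^{2}$
$\frac{N{\left(J,-1307 \right)}}{L{\left(\sqrt{-398 - 123} \right)}} = \frac{4 \cdot 159^{2}}{3082} = 4 \cdot 25281 \cdot \frac{1}{3082} = 101124 \cdot \frac{1}{3082} = \frac{50562}{1541}$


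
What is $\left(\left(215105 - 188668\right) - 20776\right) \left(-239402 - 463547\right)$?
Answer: $-3979394289$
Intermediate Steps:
$\left(\left(215105 - 188668\right) - 20776\right) \left(-239402 - 463547\right) = \left(26437 - 20776\right) \left(-702949\right) = 5661 \left(-702949\right) = -3979394289$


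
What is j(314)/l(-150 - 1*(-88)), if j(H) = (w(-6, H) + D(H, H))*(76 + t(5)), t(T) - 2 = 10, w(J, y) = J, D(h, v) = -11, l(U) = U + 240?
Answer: -748/89 ≈ -8.4045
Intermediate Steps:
l(U) = 240 + U
t(T) = 12 (t(T) = 2 + 10 = 12)
j(H) = -1496 (j(H) = (-6 - 11)*(76 + 12) = -17*88 = -1496)
j(314)/l(-150 - 1*(-88)) = -1496/(240 + (-150 - 1*(-88))) = -1496/(240 + (-150 + 88)) = -1496/(240 - 62) = -1496/178 = -1496*1/178 = -748/89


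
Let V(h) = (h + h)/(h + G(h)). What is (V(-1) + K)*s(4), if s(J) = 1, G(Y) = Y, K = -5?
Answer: -4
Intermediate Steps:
V(h) = 1 (V(h) = (h + h)/(h + h) = (2*h)/((2*h)) = (2*h)*(1/(2*h)) = 1)
(V(-1) + K)*s(4) = (1 - 5)*1 = -4*1 = -4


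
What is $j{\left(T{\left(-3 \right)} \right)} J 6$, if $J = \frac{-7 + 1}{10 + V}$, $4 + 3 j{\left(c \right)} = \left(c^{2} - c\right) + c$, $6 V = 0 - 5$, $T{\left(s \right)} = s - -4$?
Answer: $\frac{216}{55} \approx 3.9273$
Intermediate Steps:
$T{\left(s \right)} = 4 + s$ ($T{\left(s \right)} = s + 4 = 4 + s$)
$V = - \frac{5}{6}$ ($V = \frac{0 - 5}{6} = \frac{1}{6} \left(-5\right) = - \frac{5}{6} \approx -0.83333$)
$j{\left(c \right)} = - \frac{4}{3} + \frac{c^{2}}{3}$ ($j{\left(c \right)} = - \frac{4}{3} + \frac{\left(c^{2} - c\right) + c}{3} = - \frac{4}{3} + \frac{c^{2}}{3}$)
$J = - \frac{36}{55}$ ($J = \frac{-7 + 1}{10 - \frac{5}{6}} = - \frac{6}{\frac{55}{6}} = \left(-6\right) \frac{6}{55} = - \frac{36}{55} \approx -0.65455$)
$j{\left(T{\left(-3 \right)} \right)} J 6 = \left(- \frac{4}{3} + \frac{\left(4 - 3\right)^{2}}{3}\right) \left(- \frac{36}{55}\right) 6 = \left(- \frac{4}{3} + \frac{1^{2}}{3}\right) \left(- \frac{36}{55}\right) 6 = \left(- \frac{4}{3} + \frac{1}{3} \cdot 1\right) \left(- \frac{36}{55}\right) 6 = \left(- \frac{4}{3} + \frac{1}{3}\right) \left(- \frac{36}{55}\right) 6 = \left(-1\right) \left(- \frac{36}{55}\right) 6 = \frac{36}{55} \cdot 6 = \frac{216}{55}$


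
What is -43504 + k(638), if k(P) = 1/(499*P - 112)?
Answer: -13845147999/318250 ≈ -43504.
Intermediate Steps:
k(P) = 1/(-112 + 499*P)
-43504 + k(638) = -43504 + 1/(-112 + 499*638) = -43504 + 1/(-112 + 318362) = -43504 + 1/318250 = -13845147999/318250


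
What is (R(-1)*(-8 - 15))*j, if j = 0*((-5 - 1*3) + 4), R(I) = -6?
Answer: 0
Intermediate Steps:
j = 0 (j = 0*((-5 - 3) + 4) = 0*(-8 + 4) = 0*(-4) = 0)
(R(-1)*(-8 - 15))*j = -6*(-8 - 15)*0 = -6*(-23)*0 = 138*0 = 0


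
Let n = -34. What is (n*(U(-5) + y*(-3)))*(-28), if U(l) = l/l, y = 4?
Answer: -10472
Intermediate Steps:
U(l) = 1
(n*(U(-5) + y*(-3)))*(-28) = -34*(1 + 4*(-3))*(-28) = -34*(1 - 12)*(-28) = -34*(-11)*(-28) = 374*(-28) = -10472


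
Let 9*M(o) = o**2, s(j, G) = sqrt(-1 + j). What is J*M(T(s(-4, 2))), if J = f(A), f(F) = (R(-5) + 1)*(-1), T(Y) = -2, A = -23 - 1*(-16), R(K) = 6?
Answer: -28/9 ≈ -3.1111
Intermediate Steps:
A = -7 (A = -23 + 16 = -7)
f(F) = -7 (f(F) = (6 + 1)*(-1) = 7*(-1) = -7)
J = -7
M(o) = o**2/9
J*M(T(s(-4, 2))) = -7*(-2)**2/9 = -7*4/9 = -28/9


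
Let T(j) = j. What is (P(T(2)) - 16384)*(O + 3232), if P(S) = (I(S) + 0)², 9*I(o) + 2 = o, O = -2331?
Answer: -14761984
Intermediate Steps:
I(o) = -2/9 + o/9
P(S) = (-2/9 + S/9)² (P(S) = ((-2/9 + S/9) + 0)² = (-2/9 + S/9)²)
(P(T(2)) - 16384)*(O + 3232) = ((-2 + 2)²/81 - 16384)*(-2331 + 3232) = ((1/81)*0² - 16384)*901 = ((1/81)*0 - 16384)*901 = (0 - 16384)*901 = -16384*901 = -14761984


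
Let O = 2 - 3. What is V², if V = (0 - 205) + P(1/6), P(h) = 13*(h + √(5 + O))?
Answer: 1125721/36 ≈ 31270.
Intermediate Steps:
O = -1
P(h) = 26 + 13*h (P(h) = 13*(h + √(5 - 1)) = 13*(h + √4) = 13*(h + 2) = 13*(2 + h) = 26 + 13*h)
V = -1061/6 (V = (0 - 205) + (26 + 13/6) = -205 + (26 + 13*(⅙)) = -205 + (26 + 13/6) = -205 + 169/6 = -1061/6 ≈ -176.83)
V² = (-1061/6)² = 1125721/36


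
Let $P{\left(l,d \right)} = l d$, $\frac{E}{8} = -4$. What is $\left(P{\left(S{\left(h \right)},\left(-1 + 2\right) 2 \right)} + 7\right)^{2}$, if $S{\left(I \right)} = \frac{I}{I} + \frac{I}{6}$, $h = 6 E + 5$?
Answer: $\frac{25600}{9} \approx 2844.4$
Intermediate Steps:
$E = -32$ ($E = 8 \left(-4\right) = -32$)
$h = -187$ ($h = 6 \left(-32\right) + 5 = -192 + 5 = -187$)
$S{\left(I \right)} = 1 + \frac{I}{6}$ ($S{\left(I \right)} = 1 + I \frac{1}{6} = 1 + \frac{I}{6}$)
$P{\left(l,d \right)} = d l$
$\left(P{\left(S{\left(h \right)},\left(-1 + 2\right) 2 \right)} + 7\right)^{2} = \left(\left(-1 + 2\right) 2 \left(1 + \frac{1}{6} \left(-187\right)\right) + 7\right)^{2} = \left(1 \cdot 2 \left(1 - \frac{187}{6}\right) + 7\right)^{2} = \left(2 \left(- \frac{181}{6}\right) + 7\right)^{2} = \left(- \frac{181}{3} + 7\right)^{2} = \left(- \frac{160}{3}\right)^{2} = \frac{25600}{9}$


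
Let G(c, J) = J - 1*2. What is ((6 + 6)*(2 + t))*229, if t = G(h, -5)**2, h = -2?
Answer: 140148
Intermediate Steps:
G(c, J) = -2 + J (G(c, J) = J - 2 = -2 + J)
t = 49 (t = (-2 - 5)**2 = (-7)**2 = 49)
((6 + 6)*(2 + t))*229 = ((6 + 6)*(2 + 49))*229 = (12*51)*229 = 612*229 = 140148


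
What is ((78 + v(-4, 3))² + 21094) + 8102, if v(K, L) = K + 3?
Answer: 35125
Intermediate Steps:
v(K, L) = 3 + K
((78 + v(-4, 3))² + 21094) + 8102 = ((78 + (3 - 4))² + 21094) + 8102 = ((78 - 1)² + 21094) + 8102 = (77² + 21094) + 8102 = (5929 + 21094) + 8102 = 27023 + 8102 = 35125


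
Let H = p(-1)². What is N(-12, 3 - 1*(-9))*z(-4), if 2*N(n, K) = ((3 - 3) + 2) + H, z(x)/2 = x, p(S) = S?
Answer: -12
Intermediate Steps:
z(x) = 2*x
H = 1 (H = (-1)² = 1)
N(n, K) = 3/2 (N(n, K) = (((3 - 3) + 2) + 1)/2 = ((0 + 2) + 1)/2 = (2 + 1)/2 = (½)*3 = 3/2)
N(-12, 3 - 1*(-9))*z(-4) = 3*(2*(-4))/2 = (3/2)*(-8) = -12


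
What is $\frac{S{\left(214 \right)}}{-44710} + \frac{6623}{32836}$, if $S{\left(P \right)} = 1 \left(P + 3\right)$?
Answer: $\frac{144494459}{734048780} \approx 0.19685$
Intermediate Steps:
$S{\left(P \right)} = 3 + P$ ($S{\left(P \right)} = 1 \left(3 + P\right) = 3 + P$)
$\frac{S{\left(214 \right)}}{-44710} + \frac{6623}{32836} = \frac{3 + 214}{-44710} + \frac{6623}{32836} = 217 \left(- \frac{1}{44710}\right) + 6623 \cdot \frac{1}{32836} = - \frac{217}{44710} + \frac{6623}{32836} = \frac{144494459}{734048780}$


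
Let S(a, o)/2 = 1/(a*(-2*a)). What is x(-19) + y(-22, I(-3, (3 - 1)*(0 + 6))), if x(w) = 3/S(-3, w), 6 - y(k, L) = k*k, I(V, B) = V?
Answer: -505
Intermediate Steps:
S(a, o) = -1/a**2 (S(a, o) = 2/((a*(-2*a))) = 2/((-2*a**2)) = 2*(-1/(2*a**2)) = -1/a**2)
y(k, L) = 6 - k**2 (y(k, L) = 6 - k*k = 6 - k**2)
x(w) = -27 (x(w) = 3/((-1/(-3)**2)) = 3/((-1*1/9)) = 3/(-1/9) = 3*(-9) = -27)
x(-19) + y(-22, I(-3, (3 - 1)*(0 + 6))) = -27 + (6 - 1*(-22)**2) = -27 + (6 - 1*484) = -27 + (6 - 484) = -27 - 478 = -505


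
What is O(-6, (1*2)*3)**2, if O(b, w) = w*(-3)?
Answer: 324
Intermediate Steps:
O(b, w) = -3*w
O(-6, (1*2)*3)**2 = (-3*1*2*3)**2 = (-6*3)**2 = (-3*6)**2 = (-18)**2 = 324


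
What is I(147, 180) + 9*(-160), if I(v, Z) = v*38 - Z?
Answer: 3966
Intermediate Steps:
I(v, Z) = -Z + 38*v (I(v, Z) = 38*v - Z = -Z + 38*v)
I(147, 180) + 9*(-160) = (-1*180 + 38*147) + 9*(-160) = (-180 + 5586) - 1440 = 5406 - 1440 = 3966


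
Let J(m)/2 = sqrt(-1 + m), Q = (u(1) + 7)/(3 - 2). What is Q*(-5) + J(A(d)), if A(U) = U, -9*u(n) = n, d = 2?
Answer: -292/9 ≈ -32.444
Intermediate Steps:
u(n) = -n/9
Q = 62/9 (Q = (-1/9*1 + 7)/(3 - 2) = (-1/9 + 7)/1 = (62/9)*1 = 62/9 ≈ 6.8889)
J(m) = 2*sqrt(-1 + m)
Q*(-5) + J(A(d)) = (62/9)*(-5) + 2*sqrt(-1 + 2) = -310/9 + 2*sqrt(1) = -310/9 + 2*1 = -310/9 + 2 = -292/9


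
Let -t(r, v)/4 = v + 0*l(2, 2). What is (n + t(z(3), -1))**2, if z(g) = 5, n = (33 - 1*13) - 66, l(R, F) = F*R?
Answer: 1764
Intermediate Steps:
n = -46 (n = (33 - 13) - 66 = 20 - 66 = -46)
t(r, v) = -4*v (t(r, v) = -4*(v + 0*(2*2)) = -4*(v + 0*4) = -4*(v + 0) = -4*v)
(n + t(z(3), -1))**2 = (-46 - 4*(-1))**2 = (-46 + 4)**2 = (-42)**2 = 1764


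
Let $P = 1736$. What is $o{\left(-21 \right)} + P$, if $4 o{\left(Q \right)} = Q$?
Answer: $\frac{6923}{4} \approx 1730.8$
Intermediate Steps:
$o{\left(Q \right)} = \frac{Q}{4}$
$o{\left(-21 \right)} + P = \frac{1}{4} \left(-21\right) + 1736 = - \frac{21}{4} + 1736 = \frac{6923}{4}$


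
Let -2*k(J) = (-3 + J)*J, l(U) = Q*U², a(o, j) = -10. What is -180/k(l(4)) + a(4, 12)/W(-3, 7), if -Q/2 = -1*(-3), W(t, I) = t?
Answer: 445/132 ≈ 3.3712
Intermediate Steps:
Q = -6 (Q = -(-2)*(-3) = -2*3 = -6)
l(U) = -6*U²
k(J) = -J*(-3 + J)/2 (k(J) = -(-3 + J)*J/2 = -J*(-3 + J)/2)
-180/k(l(4)) + a(4, 12)/W(-3, 7) = -180*(-1/(48*(3 - (-6)*4²))) - 10/(-3) = -180*(-1/(48*(3 - (-6)*16))) - 10*(-⅓) = -180*(-1/(48*(3 - 1*(-96)))) + 10/3 = -180*(-1/(48*(3 + 96))) + 10/3 = -180/((½)*(-96)*99) + 10/3 = -180/(-4752) + 10/3 = -180*(-1/4752) + 10/3 = 5/132 + 10/3 = 445/132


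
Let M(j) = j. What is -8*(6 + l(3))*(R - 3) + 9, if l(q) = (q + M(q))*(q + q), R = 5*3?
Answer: -4023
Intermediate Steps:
R = 15
l(q) = 4*q² (l(q) = (q + q)*(q + q) = (2*q)*(2*q) = 4*q²)
-8*(6 + l(3))*(R - 3) + 9 = -8*(6 + 4*3²)*(15 - 3) + 9 = -8*(6 + 4*9)*12 + 9 = -8*(6 + 36)*12 + 9 = -336*12 + 9 = -8*504 + 9 = -4032 + 9 = -4023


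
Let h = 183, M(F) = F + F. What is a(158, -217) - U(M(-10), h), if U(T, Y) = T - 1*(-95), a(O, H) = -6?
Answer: -81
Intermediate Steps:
M(F) = 2*F
U(T, Y) = 95 + T (U(T, Y) = T + 95 = 95 + T)
a(158, -217) - U(M(-10), h) = -6 - (95 + 2*(-10)) = -6 - (95 - 20) = -6 - 1*75 = -6 - 75 = -81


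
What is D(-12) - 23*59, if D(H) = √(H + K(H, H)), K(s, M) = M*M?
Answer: -1357 + 2*√33 ≈ -1345.5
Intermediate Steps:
K(s, M) = M²
D(H) = √(H + H²)
D(-12) - 23*59 = √(-12*(1 - 12)) - 23*59 = √(-12*(-11)) - 1357 = √132 - 1357 = 2*√33 - 1357 = -1357 + 2*√33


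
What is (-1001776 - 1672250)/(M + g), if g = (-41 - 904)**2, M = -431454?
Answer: -891342/153857 ≈ -5.7933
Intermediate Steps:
g = 893025 (g = (-945)**2 = 893025)
(-1001776 - 1672250)/(M + g) = (-1001776 - 1672250)/(-431454 + 893025) = -2674026/461571 = -2674026*1/461571 = -891342/153857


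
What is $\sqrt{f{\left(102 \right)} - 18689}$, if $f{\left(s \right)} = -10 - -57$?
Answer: $i \sqrt{18642} \approx 136.54 i$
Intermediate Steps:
$f{\left(s \right)} = 47$ ($f{\left(s \right)} = -10 + 57 = 47$)
$\sqrt{f{\left(102 \right)} - 18689} = \sqrt{47 - 18689} = \sqrt{-18642} = i \sqrt{18642}$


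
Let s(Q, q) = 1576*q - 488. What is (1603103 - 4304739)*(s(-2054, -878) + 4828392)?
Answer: -9304909871936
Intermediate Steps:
s(Q, q) = -488 + 1576*q
(1603103 - 4304739)*(s(-2054, -878) + 4828392) = (1603103 - 4304739)*((-488 + 1576*(-878)) + 4828392) = -2701636*((-488 - 1383728) + 4828392) = -2701636*(-1384216 + 4828392) = -2701636*3444176 = -9304909871936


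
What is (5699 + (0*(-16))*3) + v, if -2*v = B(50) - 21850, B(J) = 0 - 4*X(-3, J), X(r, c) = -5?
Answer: 16614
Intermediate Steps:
B(J) = 20 (B(J) = 0 - 4*(-5) = 0 + 20 = 20)
v = 10915 (v = -(20 - 21850)/2 = -½*(-21830) = 10915)
(5699 + (0*(-16))*3) + v = (5699 + (0*(-16))*3) + 10915 = (5699 + 0*3) + 10915 = (5699 + 0) + 10915 = 5699 + 10915 = 16614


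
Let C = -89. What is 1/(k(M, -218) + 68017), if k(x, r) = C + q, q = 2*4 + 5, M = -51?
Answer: 1/67941 ≈ 1.4719e-5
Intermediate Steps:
q = 13 (q = 8 + 5 = 13)
k(x, r) = -76 (k(x, r) = -89 + 13 = -76)
1/(k(M, -218) + 68017) = 1/(-76 + 68017) = 1/67941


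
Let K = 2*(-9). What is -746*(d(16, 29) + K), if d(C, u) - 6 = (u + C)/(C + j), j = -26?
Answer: 12309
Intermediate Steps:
d(C, u) = 6 + (C + u)/(-26 + C) (d(C, u) = 6 + (u + C)/(C - 26) = 6 + (C + u)/(-26 + C))
K = -18
-746*(d(16, 29) + K) = -746*((-156 + 29 + 7*16)/(-26 + 16) - 18) = -746*((-156 + 29 + 112)/(-10) - 18) = -746*(-1/10*(-15) - 18) = -746*(3/2 - 18) = -746*(-33/2) = 12309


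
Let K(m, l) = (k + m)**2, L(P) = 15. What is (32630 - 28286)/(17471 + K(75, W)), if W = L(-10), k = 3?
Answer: 4344/23555 ≈ 0.18442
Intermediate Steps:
W = 15
K(m, l) = (3 + m)**2
(32630 - 28286)/(17471 + K(75, W)) = (32630 - 28286)/(17471 + (3 + 75)**2) = 4344/(17471 + 78**2) = 4344/(17471 + 6084) = 4344/23555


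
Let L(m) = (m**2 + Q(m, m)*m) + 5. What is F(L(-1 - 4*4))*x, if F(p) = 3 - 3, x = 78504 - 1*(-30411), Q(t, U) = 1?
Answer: 0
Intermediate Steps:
L(m) = 5 + m + m**2 (L(m) = (m**2 + 1*m) + 5 = (m**2 + m) + 5 = (m + m**2) + 5 = 5 + m + m**2)
x = 108915 (x = 78504 + 30411 = 108915)
F(p) = 0
F(L(-1 - 4*4))*x = 0*108915 = 0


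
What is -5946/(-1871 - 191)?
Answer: 2973/1031 ≈ 2.8836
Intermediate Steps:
-5946/(-1871 - 191) = -5946/(-2062) = -5946*(-1/2062) = 2973/1031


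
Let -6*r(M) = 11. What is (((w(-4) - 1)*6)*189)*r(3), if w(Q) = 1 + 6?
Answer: -12474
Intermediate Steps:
r(M) = -11/6 (r(M) = -1/6*11 = -11/6)
w(Q) = 7
(((w(-4) - 1)*6)*189)*r(3) = (((7 - 1)*6)*189)*(-11/6) = ((6*6)*189)*(-11/6) = (36*189)*(-11/6) = 6804*(-11/6) = -12474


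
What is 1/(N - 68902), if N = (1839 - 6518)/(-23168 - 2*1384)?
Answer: -25936/1787037593 ≈ -1.4513e-5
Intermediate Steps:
N = 4679/25936 (N = -4679/(-23168 - 2768) = -4679/(-25936) = -4679*(-1/25936) = 4679/25936 ≈ 0.18041)
1/(N - 68902) = 1/(4679/25936 - 68902) = 1/(-1787037593/25936) = -25936/1787037593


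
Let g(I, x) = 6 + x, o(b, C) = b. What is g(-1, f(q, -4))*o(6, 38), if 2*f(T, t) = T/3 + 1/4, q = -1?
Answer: 143/4 ≈ 35.750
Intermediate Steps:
f(T, t) = 1/8 + T/6 (f(T, t) = (T/3 + 1/4)/2 = (1/4 + T/3)/2 = 1/8 + T/6)
g(-1, f(q, -4))*o(6, 38) = (6 + (1/8 + (1/6)*(-1)))*6 = (6 + (1/8 - 1/6))*6 = (6 - 1/24)*6 = (143/24)*6 = 143/4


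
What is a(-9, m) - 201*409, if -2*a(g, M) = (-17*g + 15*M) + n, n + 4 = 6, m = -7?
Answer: -82234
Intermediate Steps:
n = 2 (n = -4 + 6 = 2)
a(g, M) = -1 - 15*M/2 + 17*g/2 (a(g, M) = -((-17*g + 15*M) + 2)/2 = -(2 - 17*g + 15*M)/2 = -1 - 15*M/2 + 17*g/2)
a(-9, m) - 201*409 = (-1 - 15/2*(-7) + (17/2)*(-9)) - 201*409 = (-1 + 105/2 - 153/2) - 82209 = -25 - 82209 = -82234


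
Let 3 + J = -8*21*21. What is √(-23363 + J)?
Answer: I*√26894 ≈ 163.99*I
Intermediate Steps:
J = -3531 (J = -3 - 8*21*21 = -3 - 168*21 = -3 - 3528 = -3531)
√(-23363 + J) = √(-23363 - 3531) = √(-26894) = I*√26894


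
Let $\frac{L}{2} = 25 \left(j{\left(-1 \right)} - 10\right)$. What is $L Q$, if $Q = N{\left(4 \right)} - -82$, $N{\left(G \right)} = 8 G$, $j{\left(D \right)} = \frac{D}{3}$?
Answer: $-58900$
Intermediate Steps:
$j{\left(D \right)} = \frac{D}{3}$ ($j{\left(D \right)} = D \frac{1}{3} = \frac{D}{3}$)
$L = - \frac{1550}{3}$ ($L = 2 \cdot 25 \left(\frac{1}{3} \left(-1\right) - 10\right) = 2 \cdot 25 \left(- \frac{1}{3} - 10\right) = 2 \cdot 25 \left(- \frac{31}{3}\right) = 2 \left(- \frac{775}{3}\right) = - \frac{1550}{3} \approx -516.67$)
$Q = 114$ ($Q = 8 \cdot 4 - -82 = 32 + 82 = 114$)
$L Q = \left(- \frac{1550}{3}\right) 114 = -58900$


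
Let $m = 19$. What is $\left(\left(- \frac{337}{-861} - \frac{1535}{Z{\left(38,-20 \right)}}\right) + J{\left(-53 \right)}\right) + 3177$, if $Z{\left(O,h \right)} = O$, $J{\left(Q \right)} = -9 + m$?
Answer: $\frac{102963437}{32718} \approx 3147.0$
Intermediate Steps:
$J{\left(Q \right)} = 10$ ($J{\left(Q \right)} = -9 + 19 = 10$)
$\left(\left(- \frac{337}{-861} - \frac{1535}{Z{\left(38,-20 \right)}}\right) + J{\left(-53 \right)}\right) + 3177 = \left(\left(- \frac{337}{-861} - \frac{1535}{38}\right) + 10\right) + 3177 = \left(\left(\left(-337\right) \left(- \frac{1}{861}\right) - \frac{1535}{38}\right) + 10\right) + 3177 = \left(\left(\frac{337}{861} - \frac{1535}{38}\right) + 10\right) + 3177 = \left(- \frac{1308829}{32718} + 10\right) + 3177 = - \frac{981649}{32718} + 3177 = \frac{102963437}{32718}$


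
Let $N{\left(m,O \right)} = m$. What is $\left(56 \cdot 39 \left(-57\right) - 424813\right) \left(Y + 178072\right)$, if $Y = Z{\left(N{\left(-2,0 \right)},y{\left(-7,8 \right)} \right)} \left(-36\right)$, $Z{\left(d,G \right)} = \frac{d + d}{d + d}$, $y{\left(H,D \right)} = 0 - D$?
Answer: $-97795352836$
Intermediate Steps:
$y{\left(H,D \right)} = - D$
$Z{\left(d,G \right)} = 1$ ($Z{\left(d,G \right)} = \frac{2 d}{2 d} = 2 d \frac{1}{2 d} = 1$)
$Y = -36$ ($Y = 1 \left(-36\right) = -36$)
$\left(56 \cdot 39 \left(-57\right) - 424813\right) \left(Y + 178072\right) = \left(56 \cdot 39 \left(-57\right) - 424813\right) \left(-36 + 178072\right) = \left(2184 \left(-57\right) - 424813\right) 178036 = \left(-124488 - 424813\right) 178036 = \left(-549301\right) 178036 = -97795352836$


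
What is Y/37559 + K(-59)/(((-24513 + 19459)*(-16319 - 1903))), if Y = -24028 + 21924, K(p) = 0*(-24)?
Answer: -2104/37559 ≈ -0.056019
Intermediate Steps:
K(p) = 0
Y = -2104
Y/37559 + K(-59)/(((-24513 + 19459)*(-16319 - 1903))) = -2104/37559 + 0/(((-24513 + 19459)*(-16319 - 1903))) = -2104*1/37559 + 0/((-5054*(-18222))) = -2104/37559 + 0/92093988 = -2104/37559 + 0*(1/92093988) = -2104/37559 + 0 = -2104/37559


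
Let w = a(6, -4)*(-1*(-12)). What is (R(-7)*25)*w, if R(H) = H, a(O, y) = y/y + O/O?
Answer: -4200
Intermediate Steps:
a(O, y) = 2 (a(O, y) = 1 + 1 = 2)
w = 24 (w = 2*(-1*(-12)) = 2*12 = 24)
(R(-7)*25)*w = -7*25*24 = -175*24 = -4200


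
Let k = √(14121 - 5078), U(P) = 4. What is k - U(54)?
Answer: -4 + √9043 ≈ 91.095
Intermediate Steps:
k = √9043 ≈ 95.095
k - U(54) = √9043 - 1*4 = √9043 - 4 = -4 + √9043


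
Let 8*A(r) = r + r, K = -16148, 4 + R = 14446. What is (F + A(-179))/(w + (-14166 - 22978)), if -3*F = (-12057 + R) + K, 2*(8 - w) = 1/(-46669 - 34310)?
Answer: -1471523395/12028944574 ≈ -0.12233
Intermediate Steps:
R = 14442 (R = -4 + 14446 = 14442)
A(r) = r/4 (A(r) = (r + r)/8 = (2*r)/8 = r/4)
w = 1295665/161958 (w = 8 - 1/(2*(-46669 - 34310)) = 8 - ½/(-80979) = 8 - ½*(-1/80979) = 8 + 1/161958 = 1295665/161958 ≈ 8.0000)
F = 13763/3 (F = -((-12057 + 14442) - 16148)/3 = -(2385 - 16148)/3 = -⅓*(-13763) = 13763/3 ≈ 4587.7)
(F + A(-179))/(w + (-14166 - 22978)) = (13763/3 + (¼)*(-179))/(1295665/161958 + (-14166 - 22978)) = (13763/3 - 179/4)/(1295665/161958 - 37144) = 54515/(12*(-6014472287/161958)) = (54515/12)*(-161958/6014472287) = -1471523395/12028944574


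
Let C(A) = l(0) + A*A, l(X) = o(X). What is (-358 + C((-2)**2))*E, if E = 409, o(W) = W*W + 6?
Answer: -137424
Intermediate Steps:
o(W) = 6 + W**2 (o(W) = W**2 + 6 = 6 + W**2)
l(X) = 6 + X**2
C(A) = 6 + A**2 (C(A) = (6 + 0**2) + A*A = (6 + 0) + A**2 = 6 + A**2)
(-358 + C((-2)**2))*E = (-358 + (6 + ((-2)**2)**2))*409 = (-358 + (6 + 4**2))*409 = (-358 + (6 + 16))*409 = (-358 + 22)*409 = -336*409 = -137424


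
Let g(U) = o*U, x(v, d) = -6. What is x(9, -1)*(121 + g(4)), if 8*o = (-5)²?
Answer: -801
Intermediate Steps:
o = 25/8 (o = (⅛)*(-5)² = (⅛)*25 = 25/8 ≈ 3.1250)
g(U) = 25*U/8
x(9, -1)*(121 + g(4)) = -6*(121 + (25/8)*4) = -6*(121 + 25/2) = -6*267/2 = -801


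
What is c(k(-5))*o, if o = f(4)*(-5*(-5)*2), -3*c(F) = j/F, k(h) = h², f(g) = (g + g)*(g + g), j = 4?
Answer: -512/3 ≈ -170.67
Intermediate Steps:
f(g) = 4*g² (f(g) = (2*g)*(2*g) = 4*g²)
c(F) = -4/(3*F)
o = 3200 (o = (4*4²)*(-5*(-5)*2) = (4*16)*(25*2) = 64*50 = 3200)
c(k(-5))*o = -4/(3*((-5)²))*3200 = -4/3/25*3200 = -4/3*1/25*3200 = -4/75*3200 = -512/3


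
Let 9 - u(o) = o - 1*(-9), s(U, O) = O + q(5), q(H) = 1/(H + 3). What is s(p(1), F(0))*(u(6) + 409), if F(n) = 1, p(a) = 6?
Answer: 3627/8 ≈ 453.38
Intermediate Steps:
q(H) = 1/(3 + H)
s(U, O) = ⅛ + O (s(U, O) = O + 1/(3 + 5) = O + 1/8 = O + ⅛ = ⅛ + O)
u(o) = -o (u(o) = 9 - (o - 1*(-9)) = 9 - (o + 9) = 9 - (9 + o) = 9 + (-9 - o) = -o)
s(p(1), F(0))*(u(6) + 409) = (⅛ + 1)*(-1*6 + 409) = 9*(-6 + 409)/8 = (9/8)*403 = 3627/8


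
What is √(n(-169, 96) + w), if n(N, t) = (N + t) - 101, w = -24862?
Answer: 2*I*√6259 ≈ 158.23*I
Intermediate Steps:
n(N, t) = -101 + N + t
√(n(-169, 96) + w) = √((-101 - 169 + 96) - 24862) = √(-174 - 24862) = √(-25036) = 2*I*√6259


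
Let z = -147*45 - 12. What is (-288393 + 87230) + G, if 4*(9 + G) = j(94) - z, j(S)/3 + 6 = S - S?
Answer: -798079/4 ≈ -1.9952e+5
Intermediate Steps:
j(S) = -18 (j(S) = -18 + 3*(S - S) = -18 + 3*0 = -18 + 0 = -18)
z = -6627 (z = -6615 - 12 = -6627)
G = 6573/4 (G = -9 + (-18 - 1*(-6627))/4 = -9 + (-18 + 6627)/4 = -9 + (1/4)*6609 = -9 + 6609/4 = 6573/4 ≈ 1643.3)
(-288393 + 87230) + G = (-288393 + 87230) + 6573/4 = -201163 + 6573/4 = -798079/4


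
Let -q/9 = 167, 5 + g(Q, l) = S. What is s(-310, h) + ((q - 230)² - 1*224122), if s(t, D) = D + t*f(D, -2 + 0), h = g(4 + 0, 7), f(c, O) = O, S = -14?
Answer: 2779768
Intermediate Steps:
g(Q, l) = -19 (g(Q, l) = -5 - 14 = -19)
q = -1503 (q = -9*167 = -1503)
h = -19
s(t, D) = D - 2*t (s(t, D) = D + t*(-2 + 0) = D + t*(-2) = D - 2*t)
s(-310, h) + ((q - 230)² - 1*224122) = (-19 - 2*(-310)) + ((-1503 - 230)² - 1*224122) = (-19 + 620) + ((-1733)² - 224122) = 601 + (3003289 - 224122) = 601 + 2779167 = 2779768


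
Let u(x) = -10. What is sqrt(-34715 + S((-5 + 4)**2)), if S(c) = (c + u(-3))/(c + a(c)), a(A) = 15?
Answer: 79*I*sqrt(89)/4 ≈ 186.32*I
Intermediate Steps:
S(c) = (-10 + c)/(15 + c) (S(c) = (c - 10)/(c + 15) = (-10 + c)/(15 + c))
sqrt(-34715 + S((-5 + 4)**2)) = sqrt(-34715 + (-10 + (-5 + 4)**2)/(15 + (-5 + 4)**2)) = sqrt(-34715 + (-10 + (-1)**2)/(15 + (-1)**2)) = sqrt(-34715 + (-10 + 1)/(15 + 1)) = sqrt(-34715 - 9/16) = sqrt(-555449/16) = 79*I*sqrt(89)/4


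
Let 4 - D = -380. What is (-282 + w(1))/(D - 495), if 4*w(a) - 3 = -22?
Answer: 31/12 ≈ 2.5833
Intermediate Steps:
D = 384 (D = 4 - 1*(-380) = 4 + 380 = 384)
w(a) = -19/4 (w(a) = ¾ + (¼)*(-22) = ¾ - 11/2 = -19/4)
(-282 + w(1))/(D - 495) = (-282 - 19/4)/(384 - 495) = -1147/4/(-111) = -1147/4*(-1/111) = 31/12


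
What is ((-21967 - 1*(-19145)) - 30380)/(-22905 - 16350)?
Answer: 33202/39255 ≈ 0.84580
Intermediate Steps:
((-21967 - 1*(-19145)) - 30380)/(-22905 - 16350) = ((-21967 + 19145) - 30380)/(-39255) = (-2822 - 30380)*(-1/39255) = -33202*(-1/39255) = 33202/39255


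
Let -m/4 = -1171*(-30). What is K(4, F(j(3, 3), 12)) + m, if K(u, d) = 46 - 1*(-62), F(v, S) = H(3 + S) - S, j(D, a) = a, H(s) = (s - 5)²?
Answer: -140412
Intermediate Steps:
H(s) = (-5 + s)²
F(v, S) = (-2 + S)² - S (F(v, S) = (-5 + (3 + S))² - S = (-2 + S)² - S)
K(u, d) = 108 (K(u, d) = 46 + 62 = 108)
m = -140520 (m = -(-4684)*(-30) = -4*35130 = -140520)
K(4, F(j(3, 3), 12)) + m = 108 - 140520 = -140412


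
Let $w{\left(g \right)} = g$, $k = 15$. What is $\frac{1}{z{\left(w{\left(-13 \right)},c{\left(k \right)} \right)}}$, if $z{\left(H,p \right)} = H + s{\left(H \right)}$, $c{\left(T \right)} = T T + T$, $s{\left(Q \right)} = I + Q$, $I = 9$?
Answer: $- \frac{1}{17} \approx -0.058824$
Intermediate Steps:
$s{\left(Q \right)} = 9 + Q$
$c{\left(T \right)} = T + T^{2}$ ($c{\left(T \right)} = T^{2} + T = T + T^{2}$)
$z{\left(H,p \right)} = 9 + 2 H$ ($z{\left(H,p \right)} = H + \left(9 + H\right) = 9 + 2 H$)
$\frac{1}{z{\left(w{\left(-13 \right)},c{\left(k \right)} \right)}} = \frac{1}{9 + 2 \left(-13\right)} = \frac{1}{9 - 26} = \frac{1}{-17} = - \frac{1}{17}$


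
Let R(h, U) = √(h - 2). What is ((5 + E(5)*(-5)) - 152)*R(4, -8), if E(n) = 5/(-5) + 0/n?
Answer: -142*√2 ≈ -200.82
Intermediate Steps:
E(n) = -1 (E(n) = 5*(-⅕) + 0 = -1 + 0 = -1)
R(h, U) = √(-2 + h)
((5 + E(5)*(-5)) - 152)*R(4, -8) = ((5 - 1*(-5)) - 152)*√(-2 + 4) = ((5 + 5) - 152)*√2 = (10 - 152)*√2 = -142*√2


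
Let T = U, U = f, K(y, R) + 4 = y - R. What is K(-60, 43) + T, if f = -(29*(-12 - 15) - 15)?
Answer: 691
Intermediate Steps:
K(y, R) = -4 + y - R (K(y, R) = -4 + (y - R) = -4 + y - R)
f = 798 (f = -(29*(-27) - 15) = -(-783 - 15) = -1*(-798) = 798)
U = 798
T = 798
K(-60, 43) + T = (-4 - 60 - 1*43) + 798 = (-4 - 60 - 43) + 798 = -107 + 798 = 691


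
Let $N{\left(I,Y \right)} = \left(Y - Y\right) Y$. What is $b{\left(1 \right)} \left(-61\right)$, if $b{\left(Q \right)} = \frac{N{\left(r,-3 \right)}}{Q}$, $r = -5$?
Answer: $0$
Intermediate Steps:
$N{\left(I,Y \right)} = 0$ ($N{\left(I,Y \right)} = 0 Y = 0$)
$b{\left(Q \right)} = 0$ ($b{\left(Q \right)} = \frac{0}{Q} = 0$)
$b{\left(1 \right)} \left(-61\right) = 0 \left(-61\right) = 0$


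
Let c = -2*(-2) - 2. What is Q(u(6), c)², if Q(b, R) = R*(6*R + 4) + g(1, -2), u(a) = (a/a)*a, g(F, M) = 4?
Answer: 1296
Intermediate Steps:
c = 2 (c = 4 - 2 = 2)
u(a) = a (u(a) = 1*a = a)
Q(b, R) = 4 + R*(4 + 6*R) (Q(b, R) = R*(6*R + 4) + 4 = R*(4 + 6*R) + 4 = 4 + R*(4 + 6*R))
Q(u(6), c)² = (4 + 4*2 + 6*2²)² = (4 + 8 + 6*4)² = (4 + 8 + 24)² = 36² = 1296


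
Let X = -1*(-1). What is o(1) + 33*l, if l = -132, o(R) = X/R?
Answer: -4355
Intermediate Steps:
X = 1
o(R) = 1/R
o(1) + 33*l = 1/1 + 33*(-132) = 1 - 4356 = -4355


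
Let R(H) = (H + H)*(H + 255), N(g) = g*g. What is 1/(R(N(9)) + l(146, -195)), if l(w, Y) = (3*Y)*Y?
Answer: 1/168507 ≈ 5.9345e-6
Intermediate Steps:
l(w, Y) = 3*Y²
N(g) = g²
R(H) = 2*H*(255 + H) (R(H) = (2*H)*(255 + H) = 2*H*(255 + H))
1/(R(N(9)) + l(146, -195)) = 1/(2*9²*(255 + 9²) + 3*(-195)²) = 1/(2*81*(255 + 81) + 3*38025) = 1/(2*81*336 + 114075) = 1/(54432 + 114075) = 1/168507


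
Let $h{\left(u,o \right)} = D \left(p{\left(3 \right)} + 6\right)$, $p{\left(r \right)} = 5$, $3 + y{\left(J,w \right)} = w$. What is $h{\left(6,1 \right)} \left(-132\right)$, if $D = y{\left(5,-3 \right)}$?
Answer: $8712$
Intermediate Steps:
$y{\left(J,w \right)} = -3 + w$
$D = -6$ ($D = -3 - 3 = -6$)
$h{\left(u,o \right)} = -66$ ($h{\left(u,o \right)} = - 6 \left(5 + 6\right) = \left(-6\right) 11 = -66$)
$h{\left(6,1 \right)} \left(-132\right) = \left(-66\right) \left(-132\right) = 8712$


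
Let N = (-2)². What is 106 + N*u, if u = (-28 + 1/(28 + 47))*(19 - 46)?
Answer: 78214/25 ≈ 3128.6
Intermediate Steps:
u = 18891/25 (u = (-28 + 1/75)*(-27) = -2099/75*(-27) = 18891/25 ≈ 755.64)
N = 4
106 + N*u = 106 + 4*(18891/25) = 106 + 75564/25 = 78214/25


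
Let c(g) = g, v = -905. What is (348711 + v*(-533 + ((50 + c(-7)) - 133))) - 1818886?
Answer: -906360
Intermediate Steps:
(348711 + v*(-533 + ((50 + c(-7)) - 133))) - 1818886 = (348711 - 905*(-533 + ((50 - 7) - 133))) - 1818886 = (348711 - 905*(-533 + (43 - 133))) - 1818886 = (348711 - 905*(-533 - 90)) - 1818886 = (348711 - 905*(-623)) - 1818886 = (348711 + 563815) - 1818886 = 912526 - 1818886 = -906360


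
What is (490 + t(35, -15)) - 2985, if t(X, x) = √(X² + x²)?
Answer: -2495 + 5*√58 ≈ -2456.9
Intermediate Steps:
(490 + t(35, -15)) - 2985 = (490 + √(35² + (-15)²)) - 2985 = (490 + √(1225 + 225)) - 2985 = (490 + √1450) - 2985 = (490 + 5*√58) - 2985 = -2495 + 5*√58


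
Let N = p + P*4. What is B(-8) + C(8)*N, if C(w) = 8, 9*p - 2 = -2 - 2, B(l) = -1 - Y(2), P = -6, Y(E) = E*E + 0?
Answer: -1789/9 ≈ -198.78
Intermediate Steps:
Y(E) = E**2 (Y(E) = E**2 + 0 = E**2)
B(l) = -5 (B(l) = -1 - 1*2**2 = -1 - 1*4 = -1 - 4 = -5)
p = -2/9 (p = 2/9 + (-2 - 2)/9 = 2/9 + (1/9)*(-4) = 2/9 - 4/9 = -2/9 ≈ -0.22222)
N = -218/9 (N = -2/9 - 6*4 = -2/9 - 24 = -218/9 ≈ -24.222)
B(-8) + C(8)*N = -5 + 8*(-218/9) = -5 - 1744/9 = -1789/9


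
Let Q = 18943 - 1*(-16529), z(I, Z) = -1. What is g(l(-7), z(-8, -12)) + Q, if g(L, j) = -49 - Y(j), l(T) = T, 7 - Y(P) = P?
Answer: 35415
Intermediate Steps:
Y(P) = 7 - P
g(L, j) = -56 + j (g(L, j) = -49 - (7 - j) = -49 + (-7 + j) = -56 + j)
Q = 35472 (Q = 18943 + 16529 = 35472)
g(l(-7), z(-8, -12)) + Q = (-56 - 1) + 35472 = -57 + 35472 = 35415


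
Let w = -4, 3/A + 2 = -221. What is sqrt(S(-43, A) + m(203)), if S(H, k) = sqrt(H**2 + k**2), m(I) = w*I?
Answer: sqrt(-40379948 + 223*sqrt(91948930))/223 ≈ 27.731*I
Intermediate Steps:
A = -3/223 (A = 3/(-2 - 221) = 3/(-223) = 3*(-1/223) = -3/223 ≈ -0.013453)
m(I) = -4*I
sqrt(S(-43, A) + m(203)) = sqrt(sqrt((-43)**2 + (-3/223)**2) - 4*203) = sqrt(sqrt(1849 + 9/49729) - 812) = sqrt(sqrt(91948930/49729) - 812) = sqrt(sqrt(91948930)/223 - 812) = sqrt(-812 + sqrt(91948930)/223)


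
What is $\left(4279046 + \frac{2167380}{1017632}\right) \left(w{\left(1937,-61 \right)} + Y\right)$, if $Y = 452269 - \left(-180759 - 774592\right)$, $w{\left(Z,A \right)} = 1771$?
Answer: $\frac{1534296975961672683}{254408} \approx 6.0309 \cdot 10^{12}$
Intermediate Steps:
$Y = 1407620$ ($Y = 452269 - \left(-180759 - 774592\right) = 452269 - -955351 = 452269 + 955351 = 1407620$)
$\left(4279046 + \frac{2167380}{1017632}\right) \left(w{\left(1937,-61 \right)} + Y\right) = \left(4279046 + \frac{2167380}{1017632}\right) \left(1771 + 1407620\right) = \left(4279046 + 2167380 \cdot \frac{1}{1017632}\right) 1409391 = \left(4279046 + \frac{541845}{254408}\right) 1409391 = \frac{1088624076613}{254408} \cdot 1409391 = \frac{1534296975961672683}{254408}$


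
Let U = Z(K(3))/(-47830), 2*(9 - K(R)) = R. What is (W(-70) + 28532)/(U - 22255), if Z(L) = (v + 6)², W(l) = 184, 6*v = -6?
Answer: -274697256/212891335 ≈ -1.2903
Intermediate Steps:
v = -1 (v = (⅙)*(-6) = -1)
K(R) = 9 - R/2
Z(L) = 25 (Z(L) = (-1 + 6)² = 5² = 25)
U = -5/9566 (U = 25/(-47830) = 25*(-1/47830) = -5/9566 ≈ -0.00052268)
(W(-70) + 28532)/(U - 22255) = (184 + 28532)/(-5/9566 - 22255) = 28716/(-212891335/9566) = 28716*(-9566/212891335) = -274697256/212891335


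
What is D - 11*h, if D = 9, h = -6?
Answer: 75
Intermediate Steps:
D - 11*h = 9 - 11*(-6) = 9 + 66 = 75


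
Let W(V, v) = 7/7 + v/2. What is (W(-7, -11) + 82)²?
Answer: 24025/4 ≈ 6006.3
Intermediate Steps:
W(V, v) = 1 + v/2 (W(V, v) = 7*(⅐) + v*(½) = 1 + v/2)
(W(-7, -11) + 82)² = ((1 + (½)*(-11)) + 82)² = ((1 - 11/2) + 82)² = (-9/2 + 82)² = (155/2)² = 24025/4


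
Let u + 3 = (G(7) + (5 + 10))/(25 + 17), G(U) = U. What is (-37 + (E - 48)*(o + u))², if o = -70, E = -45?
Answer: 2201767929/49 ≈ 4.4934e+7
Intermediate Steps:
u = -52/21 (u = -3 + (7 + (5 + 10))/(25 + 17) = -3 + (7 + 15)/42 = -3 + 22*(1/42) = -3 + 11/21 = -52/21 ≈ -2.4762)
(-37 + (E - 48)*(o + u))² = (-37 + (-45 - 48)*(-70 - 52/21))² = (-37 - 93*(-1522/21))² = (-37 + 47182/7)² = (46923/7)² = 2201767929/49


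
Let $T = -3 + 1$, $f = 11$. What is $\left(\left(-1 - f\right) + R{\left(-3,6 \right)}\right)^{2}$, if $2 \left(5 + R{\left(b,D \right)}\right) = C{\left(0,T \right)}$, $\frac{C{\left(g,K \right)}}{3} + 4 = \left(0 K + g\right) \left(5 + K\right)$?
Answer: $529$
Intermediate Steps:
$T = -2$
$C{\left(g,K \right)} = -12 + 3 g \left(5 + K\right)$ ($C{\left(g,K \right)} = -12 + 3 \left(0 K + g\right) \left(5 + K\right) = -12 + 3 \left(0 + g\right) \left(5 + K\right) = -12 + 3 g \left(5 + K\right)$)
$R{\left(b,D \right)} = -11$ ($R{\left(b,D \right)} = -5 + \frac{-12 + 15 \cdot 0 + 3 \left(-2\right) 0}{2} = -5 + \frac{-12 + 0 + 0}{2} = -5 + \frac{1}{2} \left(-12\right) = -5 - 6 = -11$)
$\left(\left(-1 - f\right) + R{\left(-3,6 \right)}\right)^{2} = \left(\left(-1 - 11\right) - 11\right)^{2} = \left(-12 - 11\right)^{2} = \left(-23\right)^{2} = 529$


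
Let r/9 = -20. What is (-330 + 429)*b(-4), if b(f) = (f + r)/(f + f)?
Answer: 2277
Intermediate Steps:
r = -180 (r = 9*(-20) = -180)
b(f) = (-180 + f)/(2*f) (b(f) = (f - 180)/(f + f) = (-180 + f)/((2*f)) = (-180 + f)*(1/(2*f)) = (-180 + f)/(2*f))
(-330 + 429)*b(-4) = (-330 + 429)*((1/2)*(-180 - 4)/(-4)) = 99*((1/2)*(-1/4)*(-184)) = 99*23 = 2277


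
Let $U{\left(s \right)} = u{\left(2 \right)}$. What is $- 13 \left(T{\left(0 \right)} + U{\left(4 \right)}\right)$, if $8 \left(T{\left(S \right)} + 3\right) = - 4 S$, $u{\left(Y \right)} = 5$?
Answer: $-26$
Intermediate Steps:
$T{\left(S \right)} = -3 - \frac{S}{2}$ ($T{\left(S \right)} = -3 + \frac{\left(-4\right) S}{8} = -3 - \frac{S}{2}$)
$U{\left(s \right)} = 5$
$- 13 \left(T{\left(0 \right)} + U{\left(4 \right)}\right) = - 13 \left(\left(-3 - 0\right) + 5\right) = - 13 \left(\left(-3 + 0\right) + 5\right) = - 13 \left(-3 + 5\right) = \left(-13\right) 2 = -26$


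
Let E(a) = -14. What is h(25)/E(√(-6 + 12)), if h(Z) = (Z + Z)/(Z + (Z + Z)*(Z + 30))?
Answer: -1/777 ≈ -0.0012870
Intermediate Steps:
h(Z) = 2*Z/(Z + 2*Z*(30 + Z)) (h(Z) = (2*Z)/(Z + (2*Z)*(30 + Z)) = (2*Z)/(Z + 2*Z*(30 + Z)) = 2*Z/(Z + 2*Z*(30 + Z)))
h(25)/E(√(-6 + 12)) = (2/(61 + 2*25))/(-14) = (2/(61 + 50))*(-1/14) = (2/111)*(-1/14) = -1/777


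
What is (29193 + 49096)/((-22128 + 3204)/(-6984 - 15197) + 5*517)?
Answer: 1736528309/57356809 ≈ 30.276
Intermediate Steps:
(29193 + 49096)/((-22128 + 3204)/(-6984 - 15197) + 5*517) = 78289/(-18924/(-22181) + 2585) = 78289/(-18924*(-1/22181) + 2585) = 78289/(18924/22181 + 2585) = 78289/(57356809/22181) = 78289*(22181/57356809) = 1736528309/57356809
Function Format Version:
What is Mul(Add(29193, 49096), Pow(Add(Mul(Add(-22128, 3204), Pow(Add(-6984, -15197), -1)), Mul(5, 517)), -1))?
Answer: Rational(1736528309, 57356809) ≈ 30.276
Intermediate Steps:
Mul(Add(29193, 49096), Pow(Add(Mul(Add(-22128, 3204), Pow(Add(-6984, -15197), -1)), Mul(5, 517)), -1)) = Mul(78289, Pow(Add(Mul(-18924, Pow(-22181, -1)), 2585), -1)) = Mul(78289, Pow(Add(Mul(-18924, Rational(-1, 22181)), 2585), -1)) = Mul(78289, Pow(Add(Rational(18924, 22181), 2585), -1)) = Mul(78289, Pow(Rational(57356809, 22181), -1)) = Mul(78289, Rational(22181, 57356809)) = Rational(1736528309, 57356809)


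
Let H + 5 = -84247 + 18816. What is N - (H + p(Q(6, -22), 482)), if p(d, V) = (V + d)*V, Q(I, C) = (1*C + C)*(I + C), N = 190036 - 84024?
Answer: -400204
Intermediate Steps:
H = -65436 (H = -5 + (-84247 + 18816) = -5 - 65431 = -65436)
N = 106012
Q(I, C) = 2*C*(C + I) (Q(I, C) = (C + C)*(C + I) = (2*C)*(C + I) = 2*C*(C + I))
p(d, V) = V*(V + d)
N - (H + p(Q(6, -22), 482)) = 106012 - (-65436 + 482*(482 + 2*(-22)*(-22 + 6))) = 106012 - (-65436 + 482*(482 + 2*(-22)*(-16))) = 106012 - (-65436 + 482*(482 + 704)) = 106012 - (-65436 + 482*1186) = 106012 - (-65436 + 571652) = 106012 - 1*506216 = 106012 - 506216 = -400204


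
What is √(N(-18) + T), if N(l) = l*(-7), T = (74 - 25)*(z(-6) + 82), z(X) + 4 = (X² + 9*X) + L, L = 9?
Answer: √3507 ≈ 59.220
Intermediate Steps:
z(X) = 5 + X² + 9*X (z(X) = -4 + ((X² + 9*X) + 9) = -4 + (9 + X² + 9*X) = 5 + X² + 9*X)
T = 3381 (T = (74 - 25)*((5 + (-6)² + 9*(-6)) + 82) = 49*((5 + 36 - 54) + 82) = 49*(-13 + 82) = 49*69 = 3381)
N(l) = -7*l
√(N(-18) + T) = √(-7*(-18) + 3381) = √(126 + 3381) = √3507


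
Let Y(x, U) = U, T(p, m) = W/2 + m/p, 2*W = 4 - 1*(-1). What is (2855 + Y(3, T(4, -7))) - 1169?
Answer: 3371/2 ≈ 1685.5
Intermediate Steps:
W = 5/2 (W = (4 - 1*(-1))/2 = (4 + 1)/2 = (1/2)*5 = 5/2 ≈ 2.5000)
T(p, m) = 5/4 + m/p (T(p, m) = (5/2)/2 + m/p = (5/2)*(1/2) + m/p = 5/4 + m/p)
(2855 + Y(3, T(4, -7))) - 1169 = (2855 + (5/4 - 7/4)) - 1169 = (2855 - 1/2) - 1169 = 5709/2 - 1169 = 3371/2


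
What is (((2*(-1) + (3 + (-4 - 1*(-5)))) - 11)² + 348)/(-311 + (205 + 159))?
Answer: 429/53 ≈ 8.0943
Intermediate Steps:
(((2*(-1) + (3 + (-4 - 1*(-5)))) - 11)² + 348)/(-311 + (205 + 159)) = (((-2 + (3 + (-4 + 5))) - 11)² + 348)/(-311 + 364) = (((-2 + (3 + 1)) - 11)² + 348)/53 = (((-2 + 4) - 11)² + 348)*(1/53) = ((2 - 11)² + 348)*(1/53) = ((-9)² + 348)*(1/53) = (81 + 348)*(1/53) = 429*(1/53) = 429/53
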